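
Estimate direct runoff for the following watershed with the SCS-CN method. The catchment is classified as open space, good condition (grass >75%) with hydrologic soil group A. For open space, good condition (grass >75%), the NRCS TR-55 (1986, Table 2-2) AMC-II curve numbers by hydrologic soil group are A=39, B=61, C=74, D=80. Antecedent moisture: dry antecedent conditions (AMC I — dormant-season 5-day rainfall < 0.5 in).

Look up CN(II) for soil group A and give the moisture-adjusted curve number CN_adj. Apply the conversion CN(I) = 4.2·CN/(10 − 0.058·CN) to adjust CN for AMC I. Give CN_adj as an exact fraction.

NRCS table: open space, good condition (grass >75%), soil group A → CN(II) = 39
Dry (AMC I): CN(I) = 4.2·39/(10 − 0.058·39) = (819/5)/(3869/500) = 81900/3869 ≈ 21.168

CN_adj = 81900/3869 ≈ 21.168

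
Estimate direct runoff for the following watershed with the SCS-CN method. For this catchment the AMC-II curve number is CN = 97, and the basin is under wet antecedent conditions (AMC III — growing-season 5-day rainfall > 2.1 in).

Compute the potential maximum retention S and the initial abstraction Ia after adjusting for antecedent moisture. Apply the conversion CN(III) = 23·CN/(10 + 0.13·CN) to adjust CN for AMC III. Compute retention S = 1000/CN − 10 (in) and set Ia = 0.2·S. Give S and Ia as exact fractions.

CN(III) from CN(II)=97: (23·97)/(10 + 0.13·97) = 223100/2261 ≈ 98.673
Retention S: 1000/CN − 10 with CN=98.673 → S = 300/2231 ≈ 0.134 in
Ia = 0.2·(300/2231) = 60/2231 in ≈ 0.027 in

S = 300/2231 in ≈ 0.134 in; Ia = 60/2231 in ≈ 0.027 in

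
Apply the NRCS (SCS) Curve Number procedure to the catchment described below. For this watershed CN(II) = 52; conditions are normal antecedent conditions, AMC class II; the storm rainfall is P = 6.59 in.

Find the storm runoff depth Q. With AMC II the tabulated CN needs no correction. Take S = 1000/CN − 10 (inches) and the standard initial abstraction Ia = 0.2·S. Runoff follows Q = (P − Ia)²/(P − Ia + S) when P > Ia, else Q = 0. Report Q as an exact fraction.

Average conditions: CN = 52 (no AMC adjustment).
Max retention: S = 1000/52 − 10 = 120/13 in (≈ 9.231 in)
Ia = 0.2S: 0.2·9.231 = 1.846 in (exactly 24/13)
Since P=6.590 > Ia=1.846: effective rainfall P−Ia = 6167/1300 in
Q: (6167/1300)² ÷ (18167/1300) = 38031889/23617100 in (≈ 1.610 in)

Q = 38031889/23617100 in ≈ 1.610 in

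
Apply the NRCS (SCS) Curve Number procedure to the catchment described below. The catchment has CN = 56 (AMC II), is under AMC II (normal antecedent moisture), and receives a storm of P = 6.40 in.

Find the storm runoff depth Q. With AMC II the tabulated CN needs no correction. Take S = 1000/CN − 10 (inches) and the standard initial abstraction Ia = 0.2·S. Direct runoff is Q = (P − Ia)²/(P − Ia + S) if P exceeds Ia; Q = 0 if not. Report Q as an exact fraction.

AMC II — tabulated CN = 56 applies directly.
Max retention: S = 1000/56 − 10 = 55/7 in (≈ 7.857 in)
Ia = 0.2S: 0.2·7.857 = 1.571 in (exactly 11/7)
Since P=6.400 > Ia=1.571: effective rainfall P−Ia = 169/35 in
Runoff Q = (P−Ia)²/(P−Ia+S) = (4.829)²/(4.829+7.857) = 28561/15540 ≈ 1.838 in

Q = 28561/15540 in ≈ 1.838 in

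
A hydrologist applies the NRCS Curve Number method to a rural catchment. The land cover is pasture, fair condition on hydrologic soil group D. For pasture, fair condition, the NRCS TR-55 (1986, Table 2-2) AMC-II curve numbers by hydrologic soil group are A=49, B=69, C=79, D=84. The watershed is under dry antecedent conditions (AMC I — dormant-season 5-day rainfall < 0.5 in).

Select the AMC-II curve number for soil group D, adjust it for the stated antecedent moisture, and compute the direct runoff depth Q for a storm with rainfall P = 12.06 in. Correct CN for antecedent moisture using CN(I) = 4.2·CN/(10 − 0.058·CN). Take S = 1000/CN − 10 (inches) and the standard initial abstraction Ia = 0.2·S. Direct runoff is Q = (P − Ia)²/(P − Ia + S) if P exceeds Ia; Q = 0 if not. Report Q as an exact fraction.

NRCS table: pasture, fair condition, soil group D → CN(II) = 84
Dry (AMC I): CN(I) = 4.2·84/(10 − 0.058·84) = (1764/5)/(641/125) = 44100/641 ≈ 68.799
Retention S: 1000/CN − 10 with CN=68.799 → S = 2000/441 ≈ 4.535 in
Ia = 0.2S: 0.2·4.535 = 0.907 in (exactly 400/441)
P − Ia = 12.060 − 0.907 = 245923/22050 ≈ 11.153 in (> 0, runoff occurs)
Q = (245923/22050)²/((245923/22050) + 2000/441) = (60478121929/486202500)/(345923/22050) = 60478121929/7627602150 in ≈ 7.929 in

Q = 60478121929/7627602150 in ≈ 7.929 in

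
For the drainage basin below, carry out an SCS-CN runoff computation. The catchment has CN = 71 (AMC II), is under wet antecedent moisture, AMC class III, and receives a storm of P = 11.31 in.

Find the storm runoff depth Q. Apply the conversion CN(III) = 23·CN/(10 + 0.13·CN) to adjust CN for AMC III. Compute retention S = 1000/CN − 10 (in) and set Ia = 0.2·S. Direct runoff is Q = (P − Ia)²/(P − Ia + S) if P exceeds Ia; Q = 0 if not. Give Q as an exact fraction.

Adjust CN=71 to AMC III: 23·71/(10 + 0.13·71) → 1633 ÷ (1923/100) = 163300/1923 ≈ 84.919
Retention S: 1000/CN − 10 with CN=84.919 → S = 2900/1633 ≈ 1.776 in
Ia = 0.2S: 0.2·1.776 = 0.355 in (exactly 580/1633)
Since P=11.310 > Ia=0.355: effective rainfall P−Ia = 1788923/163300 in
Runoff Q = (P−Ia)²/(P−Ia+S) = (10.955)²/(10.955+1.776) = 110353293101/11706487100 ≈ 9.427 in

Q = 110353293101/11706487100 in ≈ 9.427 in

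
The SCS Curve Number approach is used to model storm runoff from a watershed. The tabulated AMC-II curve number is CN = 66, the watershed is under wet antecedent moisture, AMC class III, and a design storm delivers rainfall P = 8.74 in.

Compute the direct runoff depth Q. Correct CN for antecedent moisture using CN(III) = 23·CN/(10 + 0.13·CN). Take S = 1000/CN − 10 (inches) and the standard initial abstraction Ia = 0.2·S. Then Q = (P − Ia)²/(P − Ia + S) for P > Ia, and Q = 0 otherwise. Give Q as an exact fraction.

Adjust CN=66 to AMC III: 23·66/(10 + 0.13·66) → 1518 ÷ (929/50) = 75900/929 ≈ 81.701
S = 1000/(75900/929) − 10 = 1700/759 in ≈ 2.240 in
Initial abstraction Ia = S/5 = (1700/759)/5 = 340/759 ≈ 0.448 in
Since P=8.740 > Ia=0.448: effective rainfall P−Ia = 314683/37950 in
Runoff Q = (P−Ia)²/(P−Ia+S) = (8.292)²/(8.292+2.240) = 99025390489/15167969850 ≈ 6.529 in

Q = 99025390489/15167969850 in ≈ 6.529 in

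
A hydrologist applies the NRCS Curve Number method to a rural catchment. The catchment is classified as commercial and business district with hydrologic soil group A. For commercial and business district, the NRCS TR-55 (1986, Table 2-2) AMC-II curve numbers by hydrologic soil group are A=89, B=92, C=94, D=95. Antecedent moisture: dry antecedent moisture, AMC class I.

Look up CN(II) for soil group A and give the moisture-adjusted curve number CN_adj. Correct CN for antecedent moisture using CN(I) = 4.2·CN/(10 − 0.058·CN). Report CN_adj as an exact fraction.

NRCS table: commercial and business district, soil group A → CN(II) = 89
Dry (AMC I): CN(I) = 4.2·89/(10 − 0.058·89) = (1869/5)/(2419/500) = 186900/2419 ≈ 77.263

CN_adj = 186900/2419 ≈ 77.263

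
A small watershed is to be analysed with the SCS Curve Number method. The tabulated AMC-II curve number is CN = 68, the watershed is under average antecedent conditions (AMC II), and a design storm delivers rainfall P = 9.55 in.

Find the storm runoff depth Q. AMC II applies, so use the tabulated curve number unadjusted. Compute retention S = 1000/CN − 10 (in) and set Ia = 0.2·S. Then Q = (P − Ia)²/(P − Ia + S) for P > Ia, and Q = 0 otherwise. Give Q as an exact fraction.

Q = 8567329/1539180 in ≈ 5.566 in

Average conditions: CN = 68 (no AMC adjustment).
S = 1000/68 − 10 = 80/17 in ≈ 4.706 in
Ia = 0.2·(80/17) = 16/17 in ≈ 0.941 in
Since P=9.550 > Ia=0.941: effective rainfall P−Ia = 2927/340 in
Q: (2927/340)² ÷ (4527/340) = 8567329/1539180 in (≈ 5.566 in)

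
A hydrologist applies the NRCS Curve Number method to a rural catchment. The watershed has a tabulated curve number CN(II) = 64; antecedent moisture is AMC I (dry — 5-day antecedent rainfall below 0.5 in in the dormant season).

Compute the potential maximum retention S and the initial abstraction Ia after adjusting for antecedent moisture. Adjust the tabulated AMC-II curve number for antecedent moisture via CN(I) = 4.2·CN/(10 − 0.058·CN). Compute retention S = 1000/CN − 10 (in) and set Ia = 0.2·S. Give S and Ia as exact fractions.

CN(I) from CN(II)=64: (4.2·64)/(10 − 0.058·64) = 5600/131 ≈ 42.748
S = 1000/(5600/131) − 10 = 375/28 in ≈ 13.393 in
Initial abstraction Ia = S/5 = (375/28)/5 = 75/28 ≈ 2.679 in

S = 375/28 in ≈ 13.393 in; Ia = 75/28 in ≈ 2.679 in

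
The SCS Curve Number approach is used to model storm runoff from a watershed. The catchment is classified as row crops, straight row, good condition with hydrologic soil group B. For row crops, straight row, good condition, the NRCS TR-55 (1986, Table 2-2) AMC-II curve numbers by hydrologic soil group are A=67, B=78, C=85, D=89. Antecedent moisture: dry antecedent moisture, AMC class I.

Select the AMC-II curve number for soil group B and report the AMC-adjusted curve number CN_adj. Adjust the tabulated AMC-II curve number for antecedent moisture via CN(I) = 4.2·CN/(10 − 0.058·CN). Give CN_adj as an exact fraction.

CN_adj = 81900/1369 ≈ 59.825

NRCS table: row crops, straight row, good condition, soil group B → CN(II) = 78
Dry (AMC I): CN(I) = 4.2·78/(10 − 0.058·78) = (1638/5)/(1369/250) = 81900/1369 ≈ 59.825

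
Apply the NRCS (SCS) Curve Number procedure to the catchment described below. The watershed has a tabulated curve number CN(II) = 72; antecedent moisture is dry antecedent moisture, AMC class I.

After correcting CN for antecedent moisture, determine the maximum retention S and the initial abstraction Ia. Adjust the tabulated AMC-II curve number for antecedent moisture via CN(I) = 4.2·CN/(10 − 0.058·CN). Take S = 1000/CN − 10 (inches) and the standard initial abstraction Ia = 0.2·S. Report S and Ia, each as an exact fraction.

S = 250/27 in ≈ 9.259 in; Ia = 50/27 in ≈ 1.852 in

CN(I) from CN(II)=72: (4.2·72)/(10 − 0.058·72) = 675/13 ≈ 51.923
Max retention: S = 1000/(675/13) − 10 = 250/27 in (≈ 9.259 in)
Ia = 0.2S: 0.2·9.259 = 1.852 in (exactly 50/27)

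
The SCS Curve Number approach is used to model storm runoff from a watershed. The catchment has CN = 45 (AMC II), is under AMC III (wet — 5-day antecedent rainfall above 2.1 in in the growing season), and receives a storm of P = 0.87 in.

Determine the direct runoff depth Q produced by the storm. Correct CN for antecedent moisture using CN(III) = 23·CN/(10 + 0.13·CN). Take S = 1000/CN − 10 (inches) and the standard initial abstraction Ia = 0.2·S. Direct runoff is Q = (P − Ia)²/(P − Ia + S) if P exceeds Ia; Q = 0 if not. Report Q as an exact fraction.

Adjust CN=45 to AMC III: 23·45/(10 + 0.13·45) → 1035 ÷ (317/20) = 20700/317 ≈ 65.300
S = 1000/(20700/317) − 10 = 1100/207 in ≈ 5.314 in
Ia = 0.2·(1100/207) = 220/207 in ≈ 1.063 in
P = 0.870 ≤ Ia = 1.063 in: entire storm abstracted, Q = 0.

Q = 0 in ≈ 0.000 in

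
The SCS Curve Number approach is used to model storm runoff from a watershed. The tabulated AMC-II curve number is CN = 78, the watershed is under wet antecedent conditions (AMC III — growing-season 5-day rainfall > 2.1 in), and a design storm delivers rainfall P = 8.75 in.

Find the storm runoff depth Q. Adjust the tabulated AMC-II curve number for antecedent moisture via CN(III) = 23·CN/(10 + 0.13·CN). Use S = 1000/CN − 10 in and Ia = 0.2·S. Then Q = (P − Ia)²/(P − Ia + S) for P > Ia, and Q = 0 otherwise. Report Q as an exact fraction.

Q = 186233045/25055004 in ≈ 7.433 in

Wet (AMC III): CN(III) = 23·78/(10 + 0.13·78) = 1794/(1007/50) = 89700/1007 ≈ 89.076
S = 1000/(89700/1007) − 10 = 1100/897 in ≈ 1.226 in
Ia = 0.2·(1100/897) = 220/897 in ≈ 0.245 in
P − Ia = 8.750 − 0.245 = 30515/3588 ≈ 8.505 in (> 0, runoff occurs)
Q = (30515/3588)²/((30515/3588) + 1100/897) = (931165225/12873744)/(34915/3588) = 186233045/25055004 in ≈ 7.433 in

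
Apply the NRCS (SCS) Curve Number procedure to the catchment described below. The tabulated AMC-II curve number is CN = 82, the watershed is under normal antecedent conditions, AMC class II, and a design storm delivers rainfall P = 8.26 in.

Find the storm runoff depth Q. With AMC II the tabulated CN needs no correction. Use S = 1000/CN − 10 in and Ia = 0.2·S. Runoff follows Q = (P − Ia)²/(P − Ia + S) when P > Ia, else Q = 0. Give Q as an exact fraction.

AMC II — tabulated CN = 82 applies directly.
Max retention: S = 1000/82 − 10 = 90/41 in (≈ 2.195 in)
Ia = 0.2·(90/41) = 18/41 in ≈ 0.439 in
Since P=8.260 > Ia=0.439: effective rainfall P−Ia = 16033/2050 in
Q: (16033/2050)² ÷ (20533/2050) = 257057089/42092650 in (≈ 6.107 in)

Q = 257057089/42092650 in ≈ 6.107 in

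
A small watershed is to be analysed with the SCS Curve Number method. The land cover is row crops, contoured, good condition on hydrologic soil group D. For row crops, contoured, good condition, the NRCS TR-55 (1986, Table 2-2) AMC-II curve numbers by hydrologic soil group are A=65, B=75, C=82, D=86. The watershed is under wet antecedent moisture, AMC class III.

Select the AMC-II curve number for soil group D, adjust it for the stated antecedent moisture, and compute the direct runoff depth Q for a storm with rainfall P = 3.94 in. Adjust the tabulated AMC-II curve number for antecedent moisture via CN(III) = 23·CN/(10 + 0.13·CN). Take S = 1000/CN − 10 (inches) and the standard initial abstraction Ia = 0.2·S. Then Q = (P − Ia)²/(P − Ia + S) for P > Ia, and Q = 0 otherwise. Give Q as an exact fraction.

Q = 35281235889/11019091850 in ≈ 3.202 in

NRCS table: row crops, contoured, good condition, soil group D → CN(II) = 86
Adjust CN=86 to AMC III: 23·86/(10 + 0.13·86) → 1978 ÷ (1059/50) = 98900/1059 ≈ 93.390
Max retention: S = 1000/(98900/1059) − 10 = 700/989 in (≈ 0.708 in)
Ia = 0.2·(700/989) = 140/989 in ≈ 0.142 in
Since P=3.940 > Ia=0.142: effective rainfall P−Ia = 187833/49450 in
Q = (187833/49450)²/((187833/49450) + 700/989) = (35281235889/2445302500)/(222833/49450) = 35281235889/11019091850 in ≈ 3.202 in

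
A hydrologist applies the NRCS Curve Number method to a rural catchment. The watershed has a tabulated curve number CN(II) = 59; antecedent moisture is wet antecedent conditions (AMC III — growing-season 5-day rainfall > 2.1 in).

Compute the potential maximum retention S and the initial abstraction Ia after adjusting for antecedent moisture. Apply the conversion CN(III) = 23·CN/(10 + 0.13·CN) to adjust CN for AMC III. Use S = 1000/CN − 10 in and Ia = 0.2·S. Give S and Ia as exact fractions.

S = 4100/1357 in ≈ 3.021 in; Ia = 820/1357 in ≈ 0.604 in

Adjust CN=59 to AMC III: 23·59/(10 + 0.13·59) → 1357 ÷ (1767/100) = 135700/1767 ≈ 76.797
Retention S: 1000/CN − 10 with CN=76.797 → S = 4100/1357 ≈ 3.021 in
Ia = 0.2·(4100/1357) = 820/1357 in ≈ 0.604 in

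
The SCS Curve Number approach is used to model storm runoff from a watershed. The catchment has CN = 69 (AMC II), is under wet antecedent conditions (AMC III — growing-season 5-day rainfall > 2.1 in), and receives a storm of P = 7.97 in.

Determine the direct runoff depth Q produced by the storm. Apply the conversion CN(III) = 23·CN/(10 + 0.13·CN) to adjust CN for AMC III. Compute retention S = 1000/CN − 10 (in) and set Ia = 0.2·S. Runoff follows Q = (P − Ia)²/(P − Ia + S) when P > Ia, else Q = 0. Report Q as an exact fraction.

Q = 1446821659921/240087549300 in ≈ 6.026 in

CN(III) from CN(II)=69: (23·69)/(10 + 0.13·69) = 158700/1897 ≈ 83.658
Max retention: S = 1000/(158700/1897) − 10 = 3100/1587 in (≈ 1.953 in)
Ia = 0.2·(3100/1587) = 620/1587 in ≈ 0.391 in
Since P=7.970 > Ia=0.391: effective rainfall P−Ia = 1202839/158700 in
Q = (1202839/158700)²/((1202839/158700) + 3100/1587) = (1446821659921/25185690000)/(1512839/158700) = 1446821659921/240087549300 in ≈ 6.026 in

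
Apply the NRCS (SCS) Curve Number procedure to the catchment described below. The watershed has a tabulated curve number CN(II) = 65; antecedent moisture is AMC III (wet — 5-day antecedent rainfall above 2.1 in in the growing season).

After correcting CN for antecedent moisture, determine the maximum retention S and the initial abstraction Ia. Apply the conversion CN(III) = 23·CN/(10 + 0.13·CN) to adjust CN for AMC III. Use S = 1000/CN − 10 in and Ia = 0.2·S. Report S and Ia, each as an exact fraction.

S = 700/299 in ≈ 2.341 in; Ia = 140/299 in ≈ 0.468 in

Adjust CN=65 to AMC III: 23·65/(10 + 0.13·65) → 1495 ÷ (369/20) = 29900/369 ≈ 81.030
S = 1000/(29900/369) − 10 = 700/299 in ≈ 2.341 in
Initial abstraction Ia = S/5 = (700/299)/5 = 140/299 ≈ 0.468 in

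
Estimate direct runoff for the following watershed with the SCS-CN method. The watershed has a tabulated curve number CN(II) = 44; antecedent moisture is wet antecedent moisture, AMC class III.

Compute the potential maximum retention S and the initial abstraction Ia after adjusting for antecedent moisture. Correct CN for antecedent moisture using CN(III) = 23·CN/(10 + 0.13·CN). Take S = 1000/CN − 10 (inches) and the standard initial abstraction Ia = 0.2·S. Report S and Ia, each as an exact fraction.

CN(III) from CN(II)=44: (23·44)/(10 + 0.13·44) = 25300/393 ≈ 64.377
S = 1000/(25300/393) − 10 = 1400/253 in ≈ 5.534 in
Ia = 0.2·(1400/253) = 280/253 in ≈ 1.107 in

S = 1400/253 in ≈ 5.534 in; Ia = 280/253 in ≈ 1.107 in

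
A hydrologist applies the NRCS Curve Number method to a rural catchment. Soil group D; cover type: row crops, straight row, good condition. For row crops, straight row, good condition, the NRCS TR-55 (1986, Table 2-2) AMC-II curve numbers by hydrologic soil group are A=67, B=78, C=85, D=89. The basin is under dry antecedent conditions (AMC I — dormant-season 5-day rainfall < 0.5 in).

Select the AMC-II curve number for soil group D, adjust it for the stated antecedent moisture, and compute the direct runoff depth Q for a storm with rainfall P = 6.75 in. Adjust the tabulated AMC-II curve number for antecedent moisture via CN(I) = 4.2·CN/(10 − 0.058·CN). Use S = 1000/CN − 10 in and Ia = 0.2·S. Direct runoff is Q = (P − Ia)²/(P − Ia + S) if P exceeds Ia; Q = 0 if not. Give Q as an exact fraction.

Q = 2121799969/508838988 in ≈ 4.170 in

NRCS table: row crops, straight row, good condition, soil group D → CN(II) = 89
CN(I) from CN(II)=89: (4.2·89)/(10 − 0.058·89) = 186900/2419 ≈ 77.263
S = 1000/(186900/2419) − 10 = 5500/1869 in ≈ 2.943 in
Ia = 0.2·(5500/1869) = 1100/1869 in ≈ 0.589 in
Since P=6.750 > Ia=0.589: effective rainfall P−Ia = 46063/7476 in
Q: (46063/7476)² ÷ (68063/7476) = 2121799969/508838988 in (≈ 4.170 in)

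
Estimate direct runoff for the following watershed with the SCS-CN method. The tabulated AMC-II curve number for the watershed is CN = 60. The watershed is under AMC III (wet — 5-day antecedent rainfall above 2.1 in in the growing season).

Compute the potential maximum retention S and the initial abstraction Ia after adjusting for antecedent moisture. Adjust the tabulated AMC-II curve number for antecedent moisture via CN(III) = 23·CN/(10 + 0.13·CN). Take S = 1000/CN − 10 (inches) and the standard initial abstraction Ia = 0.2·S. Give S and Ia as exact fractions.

Adjust CN=60 to AMC III: 23·60/(10 + 0.13·60) → 1380 ÷ (89/5) = 6900/89 ≈ 77.528
S = 1000/(6900/89) − 10 = 200/69 in ≈ 2.899 in
Ia = 0.2S: 0.2·2.899 = 0.580 in (exactly 40/69)

S = 200/69 in ≈ 2.899 in; Ia = 40/69 in ≈ 0.580 in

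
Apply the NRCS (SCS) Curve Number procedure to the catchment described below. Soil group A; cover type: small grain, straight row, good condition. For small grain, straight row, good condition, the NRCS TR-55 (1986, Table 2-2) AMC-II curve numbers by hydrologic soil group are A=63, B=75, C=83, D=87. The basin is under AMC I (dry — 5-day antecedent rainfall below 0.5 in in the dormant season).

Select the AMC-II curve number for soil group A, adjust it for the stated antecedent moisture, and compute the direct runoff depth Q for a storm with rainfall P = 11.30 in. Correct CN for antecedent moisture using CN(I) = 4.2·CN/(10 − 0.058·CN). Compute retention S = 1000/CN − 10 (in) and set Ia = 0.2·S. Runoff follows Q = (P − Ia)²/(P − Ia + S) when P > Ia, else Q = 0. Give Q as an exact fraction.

Q = 12656025001/3935911770 in ≈ 3.216 in

NRCS table: small grain, straight row, good condition, soil group A → CN(II) = 63
Adjust CN=63 to AMC I: 4.2·63/(10 − 0.058·63) → (1323/5) ÷ (3173/500) = 132300/3173 ≈ 41.696
S = 1000/(132300/3173) − 10 = 18500/1323 in ≈ 13.983 in
Ia = 0.2·(18500/1323) = 3700/1323 in ≈ 2.797 in
Since P=11.300 > Ia=2.797: effective rainfall P−Ia = 112499/13230 in
Runoff Q = (P−Ia)²/(P−Ia+S) = (8.503)²/(8.503+13.983) = 12656025001/3935911770 ≈ 3.216 in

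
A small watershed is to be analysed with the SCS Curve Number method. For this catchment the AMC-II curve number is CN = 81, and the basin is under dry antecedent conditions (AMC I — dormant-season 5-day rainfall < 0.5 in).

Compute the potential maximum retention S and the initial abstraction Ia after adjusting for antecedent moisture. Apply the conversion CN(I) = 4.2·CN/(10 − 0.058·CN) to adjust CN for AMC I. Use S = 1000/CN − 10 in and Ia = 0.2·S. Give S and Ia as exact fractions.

Dry (AMC I): CN(I) = 4.2·81/(10 − 0.058·81) = (1701/5)/(2651/500) = 170100/2651 ≈ 64.164
Retention S: 1000/CN − 10 with CN=64.164 → S = 9500/1701 ≈ 5.585 in
Initial abstraction Ia = S/5 = (9500/1701)/5 = 1900/1701 ≈ 1.117 in

S = 9500/1701 in ≈ 5.585 in; Ia = 1900/1701 in ≈ 1.117 in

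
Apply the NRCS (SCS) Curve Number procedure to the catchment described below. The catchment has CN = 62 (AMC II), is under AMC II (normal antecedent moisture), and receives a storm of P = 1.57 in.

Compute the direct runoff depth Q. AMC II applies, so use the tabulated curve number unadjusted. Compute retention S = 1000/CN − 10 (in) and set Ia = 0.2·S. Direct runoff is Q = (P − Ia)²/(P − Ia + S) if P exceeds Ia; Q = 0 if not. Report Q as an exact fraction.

CN(II) = 62; AMC II needs no correction.
Retention S: 1000/CN − 10 with CN=62.000 → S = 190/31 ≈ 6.129 in
Initial abstraction Ia = S/5 = (190/31)/5 = 38/31 ≈ 1.226 in
Since P=1.570 > Ia=1.226: effective rainfall P−Ia = 1067/3100 in
Q = (1067/3100)²/((1067/3100) + 190/31) = (1138489/9610000)/(20067/3100) = 1138489/62207700 in ≈ 0.018 in

Q = 1138489/62207700 in ≈ 0.018 in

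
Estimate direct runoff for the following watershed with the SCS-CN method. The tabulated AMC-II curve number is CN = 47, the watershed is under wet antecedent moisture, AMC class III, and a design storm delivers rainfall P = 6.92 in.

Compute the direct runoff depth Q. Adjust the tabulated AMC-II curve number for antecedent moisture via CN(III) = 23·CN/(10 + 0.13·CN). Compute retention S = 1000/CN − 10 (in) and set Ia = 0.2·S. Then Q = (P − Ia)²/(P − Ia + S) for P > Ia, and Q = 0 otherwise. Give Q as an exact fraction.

Wet (AMC III): CN(III) = 23·47/(10 + 0.13·47) = 1081/(1611/100) = 108100/1611 ≈ 67.101
Retention S: 1000/CN − 10 with CN=67.101 → S = 5300/1081 ≈ 4.903 in
Initial abstraction Ia = S/5 = (5300/1081)/5 = 1060/1081 ≈ 0.981 in
Since P=6.920 > Ia=0.981: effective rainfall P−Ia = 160513/27025 in
Q = (160513/27025)²/((160513/27025) + 5300/1081) = (25764423169/730350625)/(293013/27025) = 25764423169/7918676325 in ≈ 3.254 in

Q = 25764423169/7918676325 in ≈ 3.254 in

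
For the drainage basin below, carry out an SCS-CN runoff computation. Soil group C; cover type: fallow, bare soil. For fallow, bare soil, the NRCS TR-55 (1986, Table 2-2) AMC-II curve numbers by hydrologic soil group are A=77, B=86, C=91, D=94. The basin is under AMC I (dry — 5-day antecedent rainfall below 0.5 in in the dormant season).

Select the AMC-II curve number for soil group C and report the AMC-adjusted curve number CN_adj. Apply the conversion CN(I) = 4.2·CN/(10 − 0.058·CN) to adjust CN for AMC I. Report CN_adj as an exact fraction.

CN_adj = 63700/787 ≈ 80.940

NRCS table: fallow, bare soil, soil group C → CN(II) = 91
Dry (AMC I): CN(I) = 4.2·91/(10 − 0.058·91) = (1911/5)/(2361/500) = 63700/787 ≈ 80.940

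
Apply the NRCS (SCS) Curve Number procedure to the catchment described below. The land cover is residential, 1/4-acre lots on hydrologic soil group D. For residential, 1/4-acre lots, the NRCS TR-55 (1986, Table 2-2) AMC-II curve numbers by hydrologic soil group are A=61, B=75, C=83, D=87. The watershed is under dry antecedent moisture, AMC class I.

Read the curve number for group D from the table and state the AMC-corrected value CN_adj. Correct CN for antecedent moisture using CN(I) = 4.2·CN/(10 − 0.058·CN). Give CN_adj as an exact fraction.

CN_adj = 182700/2477 ≈ 73.759

NRCS table: residential, 1/4-acre lots, soil group D → CN(II) = 87
Adjust CN=87 to AMC I: 4.2·87/(10 − 0.058·87) → (1827/5) ÷ (2477/500) = 182700/2477 ≈ 73.759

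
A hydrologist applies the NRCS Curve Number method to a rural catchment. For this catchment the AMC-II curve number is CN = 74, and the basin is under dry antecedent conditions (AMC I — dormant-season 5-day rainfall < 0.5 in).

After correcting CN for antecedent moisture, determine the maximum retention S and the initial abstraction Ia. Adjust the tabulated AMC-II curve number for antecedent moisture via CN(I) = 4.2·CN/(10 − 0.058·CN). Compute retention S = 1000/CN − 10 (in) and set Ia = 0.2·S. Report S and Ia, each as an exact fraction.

S = 6500/777 in ≈ 8.366 in; Ia = 1300/777 in ≈ 1.673 in

Dry (AMC I): CN(I) = 4.2·74/(10 − 0.058·74) = (1554/5)/(1427/250) = 77700/1427 ≈ 54.450
S = 1000/(77700/1427) − 10 = 6500/777 in ≈ 8.366 in
Ia = 0.2S: 0.2·8.366 = 1.673 in (exactly 1300/777)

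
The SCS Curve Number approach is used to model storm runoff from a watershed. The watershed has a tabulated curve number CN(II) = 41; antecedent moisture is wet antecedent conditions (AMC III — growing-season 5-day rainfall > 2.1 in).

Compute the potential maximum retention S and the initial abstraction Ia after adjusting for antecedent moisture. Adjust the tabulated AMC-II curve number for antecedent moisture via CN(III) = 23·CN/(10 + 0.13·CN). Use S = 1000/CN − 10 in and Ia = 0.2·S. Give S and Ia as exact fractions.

S = 5900/943 in ≈ 6.257 in; Ia = 1180/943 in ≈ 1.251 in

Wet (AMC III): CN(III) = 23·41/(10 + 0.13·41) = 943/(1533/100) = 94300/1533 ≈ 61.513
Max retention: S = 1000/(94300/1533) − 10 = 5900/943 in (≈ 6.257 in)
Initial abstraction Ia = S/5 = (5900/943)/5 = 1180/943 ≈ 1.251 in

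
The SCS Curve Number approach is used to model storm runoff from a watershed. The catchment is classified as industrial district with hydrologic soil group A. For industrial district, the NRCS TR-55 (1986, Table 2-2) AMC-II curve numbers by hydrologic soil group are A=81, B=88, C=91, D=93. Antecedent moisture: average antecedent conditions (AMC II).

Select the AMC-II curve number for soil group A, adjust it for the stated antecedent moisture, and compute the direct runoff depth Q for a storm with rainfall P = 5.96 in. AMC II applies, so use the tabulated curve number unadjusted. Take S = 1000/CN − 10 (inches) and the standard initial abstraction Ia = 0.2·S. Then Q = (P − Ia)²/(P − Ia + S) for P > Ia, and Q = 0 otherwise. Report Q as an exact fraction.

Q = 123632161/32134725 in ≈ 3.847 in

NRCS table: industrial district, soil group A → CN(II) = 81
AMC II — tabulated CN = 81 applies directly.
Retention S: 1000/CN − 10 with CN=81.000 → S = 190/81 ≈ 2.346 in
Ia = 0.2S: 0.2·2.346 = 0.469 in (exactly 38/81)
P − Ia = 5.960 − 0.469 = 11119/2025 ≈ 5.491 in (> 0, runoff occurs)
Q: (11119/2025)² ÷ (15869/2025) = 123632161/32134725 in (≈ 3.847 in)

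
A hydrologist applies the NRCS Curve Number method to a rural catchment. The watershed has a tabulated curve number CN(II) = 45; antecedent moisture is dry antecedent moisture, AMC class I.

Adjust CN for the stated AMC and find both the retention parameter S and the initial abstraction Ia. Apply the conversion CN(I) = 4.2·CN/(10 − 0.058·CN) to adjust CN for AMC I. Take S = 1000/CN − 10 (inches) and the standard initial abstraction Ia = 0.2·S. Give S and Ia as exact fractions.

Adjust CN=45 to AMC I: 4.2·45/(10 − 0.058·45) → 189 ÷ (739/100) = 18900/739 ≈ 25.575
Retention S: 1000/CN − 10 with CN=25.575 → S = 5500/189 ≈ 29.101 in
Ia = 0.2·(5500/189) = 1100/189 in ≈ 5.820 in

S = 5500/189 in ≈ 29.101 in; Ia = 1100/189 in ≈ 5.820 in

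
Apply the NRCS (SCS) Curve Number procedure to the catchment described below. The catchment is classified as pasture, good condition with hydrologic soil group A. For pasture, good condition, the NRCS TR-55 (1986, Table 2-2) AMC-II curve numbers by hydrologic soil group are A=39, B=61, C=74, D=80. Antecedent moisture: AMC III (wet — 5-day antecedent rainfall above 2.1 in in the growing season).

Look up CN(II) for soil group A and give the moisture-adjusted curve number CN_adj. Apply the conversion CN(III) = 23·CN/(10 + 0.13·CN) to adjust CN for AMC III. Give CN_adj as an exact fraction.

CN_adj = 89700/1507 ≈ 59.522

NRCS table: pasture, good condition, soil group A → CN(II) = 39
Wet (AMC III): CN(III) = 23·39/(10 + 0.13·39) = 897/(1507/100) = 89700/1507 ≈ 59.522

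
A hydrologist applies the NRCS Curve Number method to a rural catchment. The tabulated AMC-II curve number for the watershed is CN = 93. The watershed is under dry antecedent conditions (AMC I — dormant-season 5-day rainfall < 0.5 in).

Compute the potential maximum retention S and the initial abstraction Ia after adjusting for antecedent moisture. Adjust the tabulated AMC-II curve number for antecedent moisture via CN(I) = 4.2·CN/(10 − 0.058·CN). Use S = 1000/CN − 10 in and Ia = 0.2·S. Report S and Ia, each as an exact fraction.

Dry (AMC I): CN(I) = 4.2·93/(10 − 0.058·93) = (1953/5)/(2303/500) = 27900/329 ≈ 84.802
Max retention: S = 1000/(27900/329) − 10 = 500/279 in (≈ 1.792 in)
Ia = 0.2S: 0.2·1.792 = 0.358 in (exactly 100/279)

S = 500/279 in ≈ 1.792 in; Ia = 100/279 in ≈ 0.358 in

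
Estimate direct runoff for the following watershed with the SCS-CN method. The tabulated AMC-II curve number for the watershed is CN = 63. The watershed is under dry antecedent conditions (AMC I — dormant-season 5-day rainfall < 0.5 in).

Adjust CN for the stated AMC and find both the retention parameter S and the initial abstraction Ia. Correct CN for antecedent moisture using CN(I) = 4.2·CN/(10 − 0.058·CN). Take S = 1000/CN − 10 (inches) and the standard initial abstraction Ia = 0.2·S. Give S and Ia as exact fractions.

S = 18500/1323 in ≈ 13.983 in; Ia = 3700/1323 in ≈ 2.797 in

Dry (AMC I): CN(I) = 4.2·63/(10 − 0.058·63) = (1323/5)/(3173/500) = 132300/3173 ≈ 41.696
Retention S: 1000/CN − 10 with CN=41.696 → S = 18500/1323 ≈ 13.983 in
Initial abstraction Ia = S/5 = (18500/1323)/5 = 3700/1323 ≈ 2.797 in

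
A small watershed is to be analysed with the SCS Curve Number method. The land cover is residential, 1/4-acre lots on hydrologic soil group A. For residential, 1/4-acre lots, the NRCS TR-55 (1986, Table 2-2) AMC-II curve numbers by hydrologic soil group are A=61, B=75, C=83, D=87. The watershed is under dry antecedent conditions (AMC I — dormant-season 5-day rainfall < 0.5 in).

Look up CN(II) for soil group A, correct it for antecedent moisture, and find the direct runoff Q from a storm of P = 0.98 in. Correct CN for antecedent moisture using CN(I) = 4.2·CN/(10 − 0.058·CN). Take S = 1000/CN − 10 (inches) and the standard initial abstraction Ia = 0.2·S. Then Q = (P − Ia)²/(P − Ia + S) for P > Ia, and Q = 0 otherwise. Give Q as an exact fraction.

NRCS table: residential, 1/4-acre lots, soil group A → CN(II) = 61
Adjust CN=61 to AMC I: 4.2·61/(10 − 0.058·61) → (1281/5) ÷ (3231/500) = 42700/1077 ≈ 39.647
Retention S: 1000/CN − 10 with CN=39.647 → S = 6500/427 ≈ 15.222 in
Ia = 0.2S: 0.2·15.222 = 3.044 in (exactly 1300/427)
P = 0.980 ≤ Ia = 3.044 in: entire storm abstracted, Q = 0.

Q = 0 in ≈ 0.000 in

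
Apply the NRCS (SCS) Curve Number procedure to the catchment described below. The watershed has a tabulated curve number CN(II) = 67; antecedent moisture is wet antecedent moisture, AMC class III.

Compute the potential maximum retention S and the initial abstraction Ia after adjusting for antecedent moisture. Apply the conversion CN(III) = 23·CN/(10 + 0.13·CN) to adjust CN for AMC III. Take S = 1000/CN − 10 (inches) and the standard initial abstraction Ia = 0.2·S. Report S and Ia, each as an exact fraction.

CN(III) from CN(II)=67: (23·67)/(10 + 0.13·67) = 154100/1871 ≈ 82.362
S = 1000/(154100/1871) − 10 = 3300/1541 in ≈ 2.141 in
Ia = 0.2S: 0.2·2.141 = 0.428 in (exactly 660/1541)

S = 3300/1541 in ≈ 2.141 in; Ia = 660/1541 in ≈ 0.428 in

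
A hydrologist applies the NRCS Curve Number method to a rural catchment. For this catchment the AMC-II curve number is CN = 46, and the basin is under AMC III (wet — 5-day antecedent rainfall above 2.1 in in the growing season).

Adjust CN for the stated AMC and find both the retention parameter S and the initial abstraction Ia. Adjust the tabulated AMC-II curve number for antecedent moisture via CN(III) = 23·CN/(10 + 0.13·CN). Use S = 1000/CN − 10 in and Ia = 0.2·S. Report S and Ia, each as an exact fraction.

S = 2700/529 in ≈ 5.104 in; Ia = 540/529 in ≈ 1.021 in

Wet (AMC III): CN(III) = 23·46/(10 + 0.13·46) = 1058/(799/50) = 52900/799 ≈ 66.208
S = 1000/(52900/799) − 10 = 2700/529 in ≈ 5.104 in
Ia = 0.2S: 0.2·5.104 = 1.021 in (exactly 540/529)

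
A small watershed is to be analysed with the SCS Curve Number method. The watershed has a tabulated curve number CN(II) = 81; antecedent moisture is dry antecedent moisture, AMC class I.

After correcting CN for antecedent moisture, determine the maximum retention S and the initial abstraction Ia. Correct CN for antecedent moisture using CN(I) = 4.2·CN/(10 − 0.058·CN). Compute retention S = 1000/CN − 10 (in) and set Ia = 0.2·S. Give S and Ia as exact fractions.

Dry (AMC I): CN(I) = 4.2·81/(10 − 0.058·81) = (1701/5)/(2651/500) = 170100/2651 ≈ 64.164
S = 1000/(170100/2651) − 10 = 9500/1701 in ≈ 5.585 in
Ia = 0.2·(9500/1701) = 1900/1701 in ≈ 1.117 in

S = 9500/1701 in ≈ 5.585 in; Ia = 1900/1701 in ≈ 1.117 in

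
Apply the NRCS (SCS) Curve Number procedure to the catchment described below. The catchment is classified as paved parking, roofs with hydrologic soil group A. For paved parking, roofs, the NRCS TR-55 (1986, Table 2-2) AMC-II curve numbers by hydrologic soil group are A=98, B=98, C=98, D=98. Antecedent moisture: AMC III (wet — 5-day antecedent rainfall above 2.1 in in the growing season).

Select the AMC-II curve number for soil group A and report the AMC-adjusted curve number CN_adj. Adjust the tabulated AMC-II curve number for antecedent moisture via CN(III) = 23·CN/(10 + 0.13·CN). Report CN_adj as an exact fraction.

CN_adj = 112700/1137 ≈ 99.120

NRCS table: paved parking, roofs, soil group A → CN(II) = 98
Wet (AMC III): CN(III) = 23·98/(10 + 0.13·98) = 2254/(1137/50) = 112700/1137 ≈ 99.120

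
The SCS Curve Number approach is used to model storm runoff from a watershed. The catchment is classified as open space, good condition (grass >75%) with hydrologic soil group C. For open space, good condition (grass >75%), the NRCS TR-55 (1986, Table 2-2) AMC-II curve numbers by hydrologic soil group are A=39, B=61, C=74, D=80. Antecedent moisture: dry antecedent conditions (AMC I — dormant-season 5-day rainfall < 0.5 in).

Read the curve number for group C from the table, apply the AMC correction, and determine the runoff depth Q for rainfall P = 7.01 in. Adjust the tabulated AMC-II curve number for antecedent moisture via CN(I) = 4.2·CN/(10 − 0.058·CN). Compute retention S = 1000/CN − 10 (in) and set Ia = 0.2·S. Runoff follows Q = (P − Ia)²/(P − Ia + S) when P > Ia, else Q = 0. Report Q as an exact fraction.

NRCS table: open space, good condition (grass >75%), soil group C → CN(II) = 74
Dry (AMC I): CN(I) = 4.2·74/(10 − 0.058·74) = (1554/5)/(1427/250) = 77700/1427 ≈ 54.450
Max retention: S = 1000/(77700/1427) − 10 = 6500/777 in (≈ 8.366 in)
Ia = 0.2·(6500/777) = 1300/777 in ≈ 1.673 in
Excess rainfall: 7.010 − 1.673 = 5.337 in; P > Ia so Q > 0
Q: (414677/77700)² ÷ (1064677/77700) = 171957014329/82725402900 in (≈ 2.079 in)

Q = 171957014329/82725402900 in ≈ 2.079 in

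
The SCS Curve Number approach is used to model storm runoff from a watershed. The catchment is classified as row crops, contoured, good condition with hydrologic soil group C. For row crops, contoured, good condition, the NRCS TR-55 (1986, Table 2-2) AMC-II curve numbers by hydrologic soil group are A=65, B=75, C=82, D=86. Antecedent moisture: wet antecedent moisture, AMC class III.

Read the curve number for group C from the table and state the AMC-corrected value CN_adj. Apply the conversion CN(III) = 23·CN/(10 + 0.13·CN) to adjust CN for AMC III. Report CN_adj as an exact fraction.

CN_adj = 94300/1033 ≈ 91.288

NRCS table: row crops, contoured, good condition, soil group C → CN(II) = 82
CN(III) from CN(II)=82: (23·82)/(10 + 0.13·82) = 94300/1033 ≈ 91.288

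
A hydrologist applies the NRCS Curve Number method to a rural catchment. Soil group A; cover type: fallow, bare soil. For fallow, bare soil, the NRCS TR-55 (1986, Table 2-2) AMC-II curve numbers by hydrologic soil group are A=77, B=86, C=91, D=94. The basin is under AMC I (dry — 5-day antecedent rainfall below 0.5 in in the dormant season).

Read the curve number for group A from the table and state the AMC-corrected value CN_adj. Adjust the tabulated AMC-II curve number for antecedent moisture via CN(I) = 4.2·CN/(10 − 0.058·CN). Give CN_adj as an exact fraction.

NRCS table: fallow, bare soil, soil group A → CN(II) = 77
Dry (AMC I): CN(I) = 4.2·77/(10 − 0.058·77) = (1617/5)/(2767/500) = 161700/2767 ≈ 58.439

CN_adj = 161700/2767 ≈ 58.439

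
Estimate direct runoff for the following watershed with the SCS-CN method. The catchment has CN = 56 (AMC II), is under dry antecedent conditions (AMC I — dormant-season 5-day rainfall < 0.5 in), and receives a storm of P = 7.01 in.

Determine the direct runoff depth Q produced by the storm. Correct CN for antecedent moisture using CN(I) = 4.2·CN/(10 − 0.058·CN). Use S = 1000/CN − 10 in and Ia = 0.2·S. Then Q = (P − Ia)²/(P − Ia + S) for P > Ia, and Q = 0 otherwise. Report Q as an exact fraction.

Dry (AMC I): CN(I) = 4.2·56/(10 − 0.058·56) = (1176/5)/(844/125) = 7350/211 ≈ 34.834
S = 1000/(7350/211) − 10 = 2750/147 in ≈ 18.707 in
Ia = 0.2S: 0.2·18.707 = 3.741 in (exactly 550/147)
Since P=7.010 > Ia=3.741: effective rainfall P−Ia = 48047/14700 in
Q = (48047/14700)²/((48047/14700) + 2750/147) = (2308514209/216090000)/(323047/14700) = 2308514209/4748790900 in ≈ 0.486 in

Q = 2308514209/4748790900 in ≈ 0.486 in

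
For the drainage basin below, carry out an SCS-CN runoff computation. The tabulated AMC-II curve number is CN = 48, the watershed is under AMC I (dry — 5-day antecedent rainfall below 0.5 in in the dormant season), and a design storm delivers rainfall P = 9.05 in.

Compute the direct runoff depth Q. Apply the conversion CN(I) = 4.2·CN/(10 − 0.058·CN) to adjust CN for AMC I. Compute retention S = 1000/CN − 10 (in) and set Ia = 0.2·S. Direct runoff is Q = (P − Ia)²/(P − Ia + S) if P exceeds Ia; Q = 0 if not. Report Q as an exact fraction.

Q = 24039409/47127780 in ≈ 0.510 in

CN(I) from CN(II)=48: (4.2·48)/(10 − 0.058·48) = 12600/451 ≈ 27.938
Max retention: S = 1000/(12600/451) − 10 = 1625/63 in (≈ 25.794 in)
Initial abstraction Ia = S/5 = (1625/63)/5 = 325/63 ≈ 5.159 in
P − Ia = 9.050 − 5.159 = 4903/1260 ≈ 3.891 in (> 0, runoff occurs)
Runoff Q = (P−Ia)²/(P−Ia+S) = (3.891)²/(3.891+25.794) = 24039409/47127780 ≈ 0.510 in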